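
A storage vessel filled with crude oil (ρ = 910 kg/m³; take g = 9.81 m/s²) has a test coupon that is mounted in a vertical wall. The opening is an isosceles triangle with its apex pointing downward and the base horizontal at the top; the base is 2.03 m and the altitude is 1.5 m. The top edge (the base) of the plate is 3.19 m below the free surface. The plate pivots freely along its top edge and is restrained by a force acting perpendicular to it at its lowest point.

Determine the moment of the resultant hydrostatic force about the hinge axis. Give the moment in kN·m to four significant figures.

γ = ρg = 910 × 9.81 / 1000 = 8.9271 kN/m³.
With the apex down, the centroid sits h/3 = 1.5/3 = 0.5 m below the base (the top edge), so the centroid depth is h_c = 3.19 + 0.5 = 3.69 m.
A = ½ × 2.03 × 1.5 = 1.5225 m².
Resultant F = γ·h_c·A = 8.9271 × 3.69 × 1.5225 = 50.1527 kN.
I_c = b·h³/36 = 2.03 × 1.5³/36 = 0.190312 m⁴.
Centre of pressure: y_p = y_c + I_c/(y_c·A) = 3.69 + 0.190312/(3.69 × 1.5225) = 3.69 + 0.0338752 = 3.72388 m along the plane.
The resultant acts 0.5 + 0.0338752 = 0.533875 m (along the plate) below the hinge at the top edge, so the moment about the hinge is M = F × 0.533875 = 50.1527 × 0.533875 = 26.7753 kN·m.

M ≈ 26.78 kN·m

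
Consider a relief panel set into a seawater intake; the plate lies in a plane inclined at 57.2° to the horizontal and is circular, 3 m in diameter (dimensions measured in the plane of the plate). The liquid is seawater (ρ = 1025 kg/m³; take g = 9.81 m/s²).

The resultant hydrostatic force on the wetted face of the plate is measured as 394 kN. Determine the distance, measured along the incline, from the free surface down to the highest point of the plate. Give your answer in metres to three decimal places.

γ = ρg = 1025 × 9.81 / 1000 = 10.05525 kN/m³.
A = π(1.5)² = 7.06858 m².
From F = γ·h_c·A, the centroid depth is h_c = 394/(10.05525 × 7.06858) = 5.54334 m.
Let θ = 57.2° be the plate's angle to the horizontal; measure y along the incline from where the plane meets the free surface. Vertical depth h = y·sinθ with sinθ = 0.840567.
Along the incline, y_c = h_c/sinθ = 5.54334/0.840567 = 6.59476 m.
The centroid is at the centre, 1.5 m below the top of the plate, so the highest point sits at y_top = 6.59476 − 1.5 = 5.09476 m along the incline.

y_top ≈ 5.095 m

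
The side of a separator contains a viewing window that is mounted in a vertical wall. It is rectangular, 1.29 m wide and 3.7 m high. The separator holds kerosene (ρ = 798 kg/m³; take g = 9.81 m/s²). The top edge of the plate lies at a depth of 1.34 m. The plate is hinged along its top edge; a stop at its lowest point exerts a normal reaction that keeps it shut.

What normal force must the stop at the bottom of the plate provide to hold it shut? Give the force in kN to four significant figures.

γ = ρg = 798 × 9.81 / 1000 = 7.82838 kN/m³.
The centroid lies 3.7/2 = 1.85 m below the top edge, so the centroid depth is h_c = 1.34 + 1.85 = 3.19 m.
A = 1.29 × 3.7 = 4.773 m².
Resultant F = γ·h_c·A = 7.82838 × 3.19 × 4.773 = 119.194 kN.
I_c = b·h³/12 = 1.29 × 3.7³/12 = 5.4452 m⁴.
Centre of pressure: y_p = y_c + I_c/(y_c·A) = 3.19 + 5.4452/(3.19 × 4.773) = 3.19 + 0.357628 = 3.54763 m along the plane.
The resultant acts 1.85 + 0.357628 = 2.20763 m (along the plate) below the hinge at the top edge, so the moment about the hinge is M = F × 2.20763 = 119.194 × 2.20763 = 263.136 kN·m.
A normal force at the bottom, 3.7 m from the hinge, must supply this moment: P = 263.136/3.7 = 71.1178 kN.

P ≈ 71.12 kN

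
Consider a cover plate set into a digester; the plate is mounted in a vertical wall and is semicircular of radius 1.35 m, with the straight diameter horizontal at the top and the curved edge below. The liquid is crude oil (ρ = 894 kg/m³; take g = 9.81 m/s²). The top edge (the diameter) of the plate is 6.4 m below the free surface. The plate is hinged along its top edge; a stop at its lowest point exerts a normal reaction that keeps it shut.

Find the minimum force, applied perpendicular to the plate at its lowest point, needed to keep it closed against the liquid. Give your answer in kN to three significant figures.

P ≈ 76.7 kN

γ = ρg = 894 × 9.81 / 1000 = 8.77014 kN/m³.
The centroid of a semicircle lies 4r/(3π) = 0.572958 m from the diameter, here below the top edge, so the centroid depth is h_c = 6.4 + 0.572958 = 6.97296 m.
A = πr²/2 = π × 1.35²/2 = 2.86278 m².
Resultant F = γ·h_c·A = 8.77014 × 6.97296 × 2.86278 = 175.07 kN.
I_c = (π/8 − 8/(9π))·r⁴ = 0.109757 × 1.35⁴ = 0.364559 m⁴.
Centre of pressure: y_p = y_c + I_c/(y_c·A) = 6.97296 + 0.364559/(6.97296 × 2.86278) = 6.97296 + 0.0182626 = 6.99122 m along the plane.
The resultant acts 0.572958 + 0.0182626 = 0.591221 m (along the plate) below the hinge at the top edge, so the moment about the hinge is M = F × 0.591221 = 175.07 × 0.591221 = 103.505 kN·m.
A normal force at the bottom, 1.35 m from the hinge, must supply this moment: P = 103.505/1.35 = 76.6704 kN.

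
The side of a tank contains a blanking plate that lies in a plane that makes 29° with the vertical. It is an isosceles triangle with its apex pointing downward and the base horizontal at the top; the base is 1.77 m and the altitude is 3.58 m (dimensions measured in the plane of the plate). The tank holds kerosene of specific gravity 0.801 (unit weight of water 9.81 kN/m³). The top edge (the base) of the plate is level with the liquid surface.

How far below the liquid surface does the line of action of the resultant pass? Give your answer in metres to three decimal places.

γ = 0.801 × 9.81 = 7.85781 kN/m³.
The plate makes 29° with the vertical, i.e. θ = 90° − 29° = 61° to the horizontal. Measuring y along the incline from the free-surface line, vertical depth h = y·sinθ with sinθ = 0.874620.
With the apex down, the centroid sits h/3 = 3.58/3 = 1.19333 m below the base (the top edge), so y_c = 1.19333 m and h_c = 1.19333 × 0.874620 = 1.04371 m.
A = ½ × 1.77 × 3.58 = 3.1683 m².
Resultant F = γ·h_c·A = 7.85781 × 1.04371 × 3.1683 = 25.9841 kN.
I_c = b·h³/36 = 1.77 × 3.58³/36 = 2.2559 m⁴.
Centre of pressure: y_p = y_c + I_c/(y_c·A) = 1.19333 + 2.2559/(1.19333 × 3.1683) = 1.19333 + 0.596668 = 1.79 m along the plane.
Vertically, h_p = y_p·sinθ = 1.79 × 0.874620 = 1.56557 m.

h_p = 1.566 m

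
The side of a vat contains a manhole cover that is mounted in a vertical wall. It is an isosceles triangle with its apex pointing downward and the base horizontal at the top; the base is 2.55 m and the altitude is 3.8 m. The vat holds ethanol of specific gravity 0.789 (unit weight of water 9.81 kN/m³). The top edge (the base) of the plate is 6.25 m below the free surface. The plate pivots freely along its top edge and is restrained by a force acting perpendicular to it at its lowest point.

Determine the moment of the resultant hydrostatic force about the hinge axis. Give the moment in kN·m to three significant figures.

γ = 0.789 × 9.81 = 7.74009 kN/m³.
With the apex down, the centroid sits h/3 = 3.8/3 = 1.26667 m below the base (the top edge), so the centroid depth is h_c = 6.25 + 1.26667 = 7.51667 m.
A = ½ × 2.55 × 3.8 = 4.845 m².
Resultant F = γ·h_c·A = 7.74009 × 7.51667 × 4.845 = 281.881 kN.
I_c = b·h³/36 = 2.55 × 3.8³/36 = 3.88677 m⁴.
Centre of pressure: y_p = y_c + I_c/(y_c·A) = 7.51667 + 3.88677/(7.51667 × 4.845) = 7.51667 + 0.106726 = 7.6234 m along the plane.
The resultant acts 1.26667 + 0.106726 = 1.3734 m (along the plate) below the hinge at the top edge, so the moment about the hinge is M = F × 1.3734 = 281.881 × 1.3734 = 387.135 kN·m.

M ≈ 387 kN·m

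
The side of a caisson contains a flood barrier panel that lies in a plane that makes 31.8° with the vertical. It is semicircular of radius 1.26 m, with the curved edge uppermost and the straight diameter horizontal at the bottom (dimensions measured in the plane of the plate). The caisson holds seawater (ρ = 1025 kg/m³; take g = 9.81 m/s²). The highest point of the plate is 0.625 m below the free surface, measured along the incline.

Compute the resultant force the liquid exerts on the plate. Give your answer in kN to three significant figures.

γ = ρg = 1025 × 9.81 / 1000 = 10.05525 kN/m³.
The plate makes 31.8° with the vertical, i.e. θ = 90° − 31.8° = 58.2° to the horizontal. Measuring y along the incline from the free-surface line, vertical depth h = y·sinθ with sinθ = 0.849893.
The centroid lies 4r/(3π) = 0.534761 m above the diameter, so r − 4r/(3π) = 1.26 − 0.534761 = 0.725239 m below the topmost point, so y_c = 0.625 + 0.725239 = 1.35024 m and h_c = 1.35024 × 0.849893 = 1.14756 m.
A = πr²/2 = π × 1.26²/2 = 2.4938 m².
Resultant F = γ·h_c·A = 10.05525 × 1.14756 × 2.4938 = 28.776 kN.

F ≈ 28.8 kN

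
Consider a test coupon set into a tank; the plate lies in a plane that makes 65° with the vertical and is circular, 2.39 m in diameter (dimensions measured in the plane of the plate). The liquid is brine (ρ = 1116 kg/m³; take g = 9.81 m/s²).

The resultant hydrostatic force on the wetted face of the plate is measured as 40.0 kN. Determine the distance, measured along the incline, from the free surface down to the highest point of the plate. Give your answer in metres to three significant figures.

γ = ρg = 1116 × 9.81 / 1000 = 10.94796 kN/m³.
A = π(1.195)² = 4.48627 m².
From F = γ·h_c·A, the centroid depth is h_c = 40.0/(10.94796 × 4.48627) = 0.814407 m.
The plate makes 65° with the vertical, i.e. θ = 90° − 65° = 25° to the horizontal. Measuring y along the incline from the free-surface line, vertical depth h = y·sinθ with sinθ = 0.422618.
Along the incline, y_c = h_c/sinθ = 0.814407/0.422618 = 1.92705 m.
The centroid is at the centre, 1.195 m below the top of the plate, so the highest point sits at y_top = 1.92705 − 1.195 = 0.73205 m along the incline.

y_top ≈ 0.732 m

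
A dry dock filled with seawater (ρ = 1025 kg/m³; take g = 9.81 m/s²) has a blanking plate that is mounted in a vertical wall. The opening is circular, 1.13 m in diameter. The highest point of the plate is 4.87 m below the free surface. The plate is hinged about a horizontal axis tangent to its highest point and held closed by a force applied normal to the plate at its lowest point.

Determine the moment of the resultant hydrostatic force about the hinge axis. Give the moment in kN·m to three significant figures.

M ≈ 31.8 kN·m

γ = ρg = 1025 × 9.81 / 1000 = 10.05525 kN/m³.
The centroid is at the centre, 0.565 m below the top of the plate, so the centroid depth is h_c = 4.87 + 0.565 = 5.435 m.
A = π(0.565)² = 1.00287 m².
Resultant F = γ·h_c·A = 10.05525 × 5.435 × 1.00287 = 54.8071 kN.
I_c = πr⁴/4 = π × 0.565⁴/4 = 0.0800357 m⁴.
Centre of pressure: y_p = y_c + I_c/(y_c·A) = 5.435 + 0.0800357/(5.435 × 1.00287) = 5.435 + 0.0146838 = 5.44968 m along the plane.
The resultant acts 0.565 + 0.0146838 = 0.579684 m (along the plate) below the hinge at the top edge, so the moment about the hinge is M = F × 0.579684 = 54.8071 × 0.579684 = 31.7708 kN·m.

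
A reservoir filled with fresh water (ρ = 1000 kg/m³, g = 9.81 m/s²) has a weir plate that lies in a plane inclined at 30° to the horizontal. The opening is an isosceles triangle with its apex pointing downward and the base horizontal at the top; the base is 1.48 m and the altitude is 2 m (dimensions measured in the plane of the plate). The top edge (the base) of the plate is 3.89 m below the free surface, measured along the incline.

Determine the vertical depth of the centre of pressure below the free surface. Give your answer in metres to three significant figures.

γ = ρg = 1000 × 9.81 = 9810 N/m³ = 9.81 kN/m³.
Let θ = 30° be the plate's angle to the horizontal; measure y along the incline from where the plane meets the free surface. Vertical depth h = y·sinθ with sinθ = 0.500000.
With the apex down, the centroid sits h/3 = 2/3 = 0.666667 m below the base (the top edge), so y_c = 3.89 + 0.666667 = 4.55667 m and h_c = 4.55667 × 0.500000 = 2.27834 m.
A = ½ × 1.48 × 2 = 1.48 m².
Resultant F = γ·h_c·A = 9.81 × 2.27834 × 1.48 = 33.0788 kN.
I_c = b·h³/36 = 1.48 × 2³/36 = 0.328889 m⁴.
Centre of pressure: y_p = y_c + I_c/(y_c·A) = 4.55667 + 0.328889/(4.55667 × 1.48) = 4.55667 + 0.0487686 = 4.60544 m along the plane.
Vertically, h_p = y_p·sinθ = 4.60544 × 0.500000 = 2.30272 m.

h_p = 2.30 m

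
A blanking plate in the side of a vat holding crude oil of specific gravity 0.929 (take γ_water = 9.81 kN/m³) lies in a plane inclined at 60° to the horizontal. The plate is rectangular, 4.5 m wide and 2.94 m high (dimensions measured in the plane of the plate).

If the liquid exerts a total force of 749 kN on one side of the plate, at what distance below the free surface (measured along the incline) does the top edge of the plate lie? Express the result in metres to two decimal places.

y_top ≈ 5.70 m

γ = 0.929 × 9.81 = 9.11349 kN/m³.
A = 4.5 × 2.94 = 13.23 m².
From F = γ·h_c·A, the centroid depth is h_c = 749/(9.11349 × 13.23) = 6.21208 m.
Let θ = 60° be the plate's angle to the horizontal; measure y along the incline from where the plane meets the free surface. Vertical depth h = y·sinθ with sinθ = 0.866025.
Along the incline, y_c = h_c/sinθ = 6.21208/0.866025 = 7.1731 m.
The centroid lies 2.94/2 = 1.47 m below the top edge, so the top edge sits at y_top = 7.1731 − 1.47 = 5.7031 m along the incline.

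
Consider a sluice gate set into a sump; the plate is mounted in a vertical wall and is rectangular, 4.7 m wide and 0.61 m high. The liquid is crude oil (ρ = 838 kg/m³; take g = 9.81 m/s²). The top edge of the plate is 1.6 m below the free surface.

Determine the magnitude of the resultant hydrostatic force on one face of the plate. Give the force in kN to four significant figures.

γ = ρg = 838 × 9.81 / 1000 = 8.22078 kN/m³.
The centroid lies 0.61/2 = 0.305 m below the top edge, so the centroid depth is h_c = 1.6 + 0.305 = 1.905 m.
A = 4.7 × 0.61 = 2.867 m².
Resultant F = γ·h_c·A = 8.22078 × 1.905 × 2.867 = 44.8989 kN.

F ≈ 44.90 kN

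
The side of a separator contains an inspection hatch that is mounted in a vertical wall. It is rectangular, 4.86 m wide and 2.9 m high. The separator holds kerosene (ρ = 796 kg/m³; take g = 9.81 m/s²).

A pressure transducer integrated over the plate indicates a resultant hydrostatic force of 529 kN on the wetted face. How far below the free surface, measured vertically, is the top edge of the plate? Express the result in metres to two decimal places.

γ = ρg = 796 × 9.81 / 1000 = 7.80876 kN/m³.
A = 4.86 × 2.9 = 14.094 m².
From F = γ·h_c·A, the centroid depth is h_c = 529/(7.80876 × 14.094) = 4.80661 m.
The centroid lies 2.9/2 = 1.45 m below the top edge, so the top edge sits at h_top = 4.80661 − 1.45 = 3.35661 m below the surface.

d_top ≈ 3.36 m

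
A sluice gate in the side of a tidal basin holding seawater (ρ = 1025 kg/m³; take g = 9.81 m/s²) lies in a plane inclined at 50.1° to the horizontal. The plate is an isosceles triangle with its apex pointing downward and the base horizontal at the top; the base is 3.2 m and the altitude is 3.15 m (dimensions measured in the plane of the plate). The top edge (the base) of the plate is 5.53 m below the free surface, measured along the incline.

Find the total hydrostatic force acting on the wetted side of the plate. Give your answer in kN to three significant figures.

F ≈ 256 kN

γ = ρg = 1025 × 9.81 / 1000 = 10.05525 kN/m³.
Let θ = 50.1° be the plate's angle to the horizontal; measure y along the incline from where the plane meets the free surface. Vertical depth h = y·sinθ with sinθ = 0.767165.
With the apex down, the centroid sits h/3 = 3.15/3 = 1.05 m below the base (the top edge), so y_c = 5.53 + 1.05 = 6.58 m and h_c = 6.58 × 0.767165 = 5.04795 m.
A = ½ × 3.2 × 3.15 = 5.04 m².
Resultant F = γ·h_c·A = 10.05525 × 5.04795 × 5.04 = 255.822 kN.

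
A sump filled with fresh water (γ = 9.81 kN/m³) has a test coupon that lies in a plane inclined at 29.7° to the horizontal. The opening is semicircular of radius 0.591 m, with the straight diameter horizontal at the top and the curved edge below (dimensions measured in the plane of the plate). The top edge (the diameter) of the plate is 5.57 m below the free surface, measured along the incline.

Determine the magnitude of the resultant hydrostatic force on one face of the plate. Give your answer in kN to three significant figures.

γ = 9.81 kN/m³.
Let θ = 29.7° be the plate's angle to the horizontal; measure y along the incline from where the plane meets the free surface. Vertical depth h = y·sinθ with sinθ = 0.495459.
The centroid of a semicircle lies 4r/(3π) = 0.250828 m from the diameter, here below the top edge, so y_c = 5.57 + 0.250828 = 5.82083 m and h_c = 5.82083 × 0.495459 = 2.88398 m.
A = πr²/2 = π × 0.591²/2 = 0.548649 m².
Resultant F = γ·h_c·A = 9.81 × 2.88398 × 0.548649 = 15.5223 kN.

F ≈ 15.5 kN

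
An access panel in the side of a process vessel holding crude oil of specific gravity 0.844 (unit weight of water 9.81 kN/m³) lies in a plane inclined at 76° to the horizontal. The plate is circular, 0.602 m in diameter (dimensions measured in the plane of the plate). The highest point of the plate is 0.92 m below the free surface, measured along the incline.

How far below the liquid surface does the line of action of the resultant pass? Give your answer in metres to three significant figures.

h_p = 1.20 m

γ = 0.844 × 9.81 = 8.27964 kN/m³.
Let θ = 76° be the plate's angle to the horizontal; measure y along the incline from where the plane meets the free surface. Vertical depth h = y·sinθ with sinθ = 0.970296.
The centroid is at the centre, 0.301 m below the top of the plate, so y_c = 0.92 + 0.301 = 1.221 m and h_c = 1.221 × 0.970296 = 1.18473 m.
A = π(0.301)² = 0.284631 m².
Resultant F = γ·h_c·A = 8.27964 × 1.18473 × 0.284631 = 2.79198 kN.
I_c = πr⁴/4 = π × 0.301⁴/4 = 0.00644697 m⁴.
Centre of pressure: y_p = y_c + I_c/(y_c·A) = 1.221 + 0.00644697/(1.221 × 0.284631) = 1.221 + 0.0185506 = 1.23955 m along the plane.
Vertically, h_p = y_p·sinθ = 1.23955 × 0.970296 = 1.20273 m.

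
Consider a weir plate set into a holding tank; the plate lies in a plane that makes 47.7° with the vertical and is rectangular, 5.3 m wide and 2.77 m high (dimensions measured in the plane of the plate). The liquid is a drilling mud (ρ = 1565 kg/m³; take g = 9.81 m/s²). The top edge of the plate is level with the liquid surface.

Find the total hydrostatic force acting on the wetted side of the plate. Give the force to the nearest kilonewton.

F ≈ 210 kN

γ = ρg = 1565 × 9.81 / 1000 = 15.35265 kN/m³.
The plate makes 47.7° with the vertical, i.e. θ = 90° − 47.7° = 42.3° to the horizontal. Measuring y along the incline from the free-surface line, vertical depth h = y·sinθ with sinθ = 0.673013.
The centroid lies 2.77/2 = 1.385 m below the top edge, so y_c = 1.385 m and h_c = 1.385 × 0.673013 = 0.932123 m.
A = 5.3 × 2.77 = 14.681 m².
Resultant F = γ·h_c·A = 15.35265 × 0.932123 × 14.681 = 210.093 kN.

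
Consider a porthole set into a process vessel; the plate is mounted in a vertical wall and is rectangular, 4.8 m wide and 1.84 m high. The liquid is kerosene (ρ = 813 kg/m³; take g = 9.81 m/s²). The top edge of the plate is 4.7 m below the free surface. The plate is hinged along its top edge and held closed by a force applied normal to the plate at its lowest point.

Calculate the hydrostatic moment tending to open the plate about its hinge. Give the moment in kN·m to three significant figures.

γ = ρg = 813 × 9.81 / 1000 = 7.97553 kN/m³.
The centroid lies 1.84/2 = 0.92 m below the top edge, so the centroid depth is h_c = 4.7 + 0.92 = 5.62 m.
A = 4.8 × 1.84 = 8.832 m².
Resultant F = γ·h_c·A = 7.97553 × 5.62 × 8.832 = 395.872 kN.
I_c = b·h³/12 = 4.8 × 1.84³/12 = 2.4918 m⁴.
Centre of pressure: y_p = y_c + I_c/(y_c·A) = 5.62 + 2.4918/(5.62 × 8.832) = 5.62 + 0.0502016 = 5.6702 m along the plane.
The resultant acts 0.92 + 0.0502016 = 0.970202 m (along the plate) below the hinge at the top edge, so the moment about the hinge is M = F × 0.970202 = 395.872 × 0.970202 = 384.076 kN·m.

M ≈ 384 kN·m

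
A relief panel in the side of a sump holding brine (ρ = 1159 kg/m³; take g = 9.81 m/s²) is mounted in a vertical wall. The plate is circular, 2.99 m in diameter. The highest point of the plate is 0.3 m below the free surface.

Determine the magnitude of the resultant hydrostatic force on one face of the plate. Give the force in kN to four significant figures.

F ≈ 143.3 kN

γ = ρg = 1159 × 9.81 / 1000 = 11.36979 kN/m³.
The centroid is at the centre, 1.495 m below the top of the plate, so the centroid depth is h_c = 0.3 + 1.495 = 1.795 m.
A = π(1.495)² = 7.02154 m².
Resultant F = γ·h_c·A = 11.36979 × 1.795 × 7.02154 = 143.301 kN.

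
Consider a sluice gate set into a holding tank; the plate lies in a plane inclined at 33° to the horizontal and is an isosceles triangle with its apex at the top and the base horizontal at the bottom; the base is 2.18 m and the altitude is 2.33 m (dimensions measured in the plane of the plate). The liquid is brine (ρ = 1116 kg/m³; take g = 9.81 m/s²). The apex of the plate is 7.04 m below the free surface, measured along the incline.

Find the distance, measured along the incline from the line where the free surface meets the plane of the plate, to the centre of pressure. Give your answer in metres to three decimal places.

γ = ρg = 1116 × 9.81 / 1000 = 10.94796 kN/m³.
Let θ = 33° be the plate's angle to the horizontal; measure y along the incline from where the plane meets the free surface. Vertical depth h = y·sinθ with sinθ = 0.544639.
With the apex up, the centroid sits 2h/3 = 2 × 2.33/3 = 1.55333 m below the apex, so y_c = 7.04 + 1.55333 = 8.59333 m and h_c = 8.59333 × 0.544639 = 4.68026 m.
A = ½ × 2.18 × 2.33 = 2.5397 m².
Resultant F = γ·h_c·A = 10.94796 × 4.68026 × 2.5397 = 130.132 kN.
I_c = b·h³/36 = 2.18 × 2.33³/36 = 0.765988 m⁴.
Centre of pressure: y_p = y_c + I_c/(y_c·A) = 8.59333 + 0.765988/(8.59333 × 2.5397) = 8.59333 + 0.0350977 = 8.62843 m along the plane.

y_p = 8.628 m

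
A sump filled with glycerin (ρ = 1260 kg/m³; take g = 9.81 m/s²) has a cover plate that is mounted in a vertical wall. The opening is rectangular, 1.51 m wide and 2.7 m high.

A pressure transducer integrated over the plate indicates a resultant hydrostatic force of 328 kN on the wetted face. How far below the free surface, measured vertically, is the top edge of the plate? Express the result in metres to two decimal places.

γ = ρg = 1260 × 9.81 / 1000 = 12.3606 kN/m³.
A = 1.51 × 2.7 = 4.077 m².
From F = γ·h_c·A, the centroid depth is h_c = 328/(12.3606 × 4.077) = 6.50869 m.
The centroid lies 2.7/2 = 1.35 m below the top edge, so the top edge sits at h_top = 6.50869 − 1.35 = 5.15869 m below the surface.

d_top ≈ 5.16 m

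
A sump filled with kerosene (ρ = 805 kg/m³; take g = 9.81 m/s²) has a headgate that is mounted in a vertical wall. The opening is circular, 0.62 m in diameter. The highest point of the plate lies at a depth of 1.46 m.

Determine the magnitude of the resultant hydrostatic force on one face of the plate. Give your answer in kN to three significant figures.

F ≈ 4.22 kN

γ = ρg = 805 × 9.81 / 1000 = 7.89705 kN/m³.
The centroid is at the centre, 0.31 m below the top of the plate, so the centroid depth is h_c = 1.46 + 0.31 = 1.77 m.
A = π(0.31)² = 0.301907 m².
Resultant F = γ·h_c·A = 7.89705 × 1.77 × 0.301907 = 4.21999 kN.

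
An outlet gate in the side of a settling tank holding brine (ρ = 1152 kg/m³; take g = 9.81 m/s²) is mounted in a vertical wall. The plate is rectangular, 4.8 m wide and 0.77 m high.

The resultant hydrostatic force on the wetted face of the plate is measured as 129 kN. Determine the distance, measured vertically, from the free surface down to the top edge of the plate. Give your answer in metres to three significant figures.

d_top ≈ 2.70 m

γ = ρg = 1152 × 9.81 / 1000 = 11.30112 kN/m³.
A = 4.8 × 0.77 = 3.696 m².
From F = γ·h_c·A, the centroid depth is h_c = 129/(11.30112 × 3.696) = 3.08842 m.
The centroid lies 0.77/2 = 0.385 m below the top edge, so the top edge sits at h_top = 3.08842 − 0.385 = 2.70342 m below the surface.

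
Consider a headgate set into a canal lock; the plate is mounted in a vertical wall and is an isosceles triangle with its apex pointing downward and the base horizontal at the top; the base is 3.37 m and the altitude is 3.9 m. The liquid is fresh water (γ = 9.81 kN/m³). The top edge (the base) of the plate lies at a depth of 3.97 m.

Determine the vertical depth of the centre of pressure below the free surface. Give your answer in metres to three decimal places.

h_p = 5.430 m

γ = 9.81 kN/m³.
With the apex down, the centroid sits h/3 = 3.9/3 = 1.3 m below the base (the top edge), so the centroid depth is h_c = 3.97 + 1.3 = 5.27 m.
A = ½ × 3.37 × 3.9 = 6.5715 m².
Resultant F = γ·h_c·A = 9.81 × 5.27 × 6.5715 = 339.738 kN.
I_c = b·h³/36 = 3.37 × 3.9³/36 = 5.55292 m⁴.
Centre of pressure: y_p = y_c + I_c/(y_c·A) = 5.27 + 5.55292/(5.27 × 6.5715) = 5.27 + 0.160342 = 5.43034 m along the plane.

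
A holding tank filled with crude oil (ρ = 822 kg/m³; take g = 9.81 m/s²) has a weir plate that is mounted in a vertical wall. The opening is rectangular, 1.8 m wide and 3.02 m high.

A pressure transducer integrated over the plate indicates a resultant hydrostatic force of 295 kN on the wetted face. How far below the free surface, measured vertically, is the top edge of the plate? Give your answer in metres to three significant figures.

d_top ≈ 5.22 m

γ = ρg = 822 × 9.81 / 1000 = 8.06382 kN/m³.
A = 1.8 × 3.02 = 5.436 m².
From F = γ·h_c·A, the centroid depth is h_c = 295/(8.06382 × 5.436) = 6.72979 m.
The centroid lies 3.02/2 = 1.51 m below the top edge, so the top edge sits at h_top = 6.72979 − 1.51 = 5.21979 m below the surface.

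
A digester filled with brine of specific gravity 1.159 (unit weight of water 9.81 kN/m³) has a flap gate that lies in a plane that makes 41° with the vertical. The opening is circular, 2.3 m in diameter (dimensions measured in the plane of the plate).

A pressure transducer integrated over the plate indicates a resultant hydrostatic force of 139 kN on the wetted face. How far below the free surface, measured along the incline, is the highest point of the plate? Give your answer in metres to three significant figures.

γ = 1.159 × 9.81 = 11.36979 kN/m³.
A = π(1.15)² = 4.15476 m².
From F = γ·h_c·A, the centroid depth is h_c = 139/(11.36979 × 4.15476) = 2.9425 m.
The plate makes 41° with the vertical, i.e. θ = 90° − 41° = 49° to the horizontal. Measuring y along the incline from the free-surface line, vertical depth h = y·sinθ with sinθ = 0.754710.
Along the incline, y_c = h_c/sinθ = 2.9425/0.754710 = 3.89885 m.
The centroid is at the centre, 1.15 m below the top of the plate, so the highest point sits at y_top = 3.89885 − 1.15 = 2.74885 m along the incline.

y_top ≈ 2.75 m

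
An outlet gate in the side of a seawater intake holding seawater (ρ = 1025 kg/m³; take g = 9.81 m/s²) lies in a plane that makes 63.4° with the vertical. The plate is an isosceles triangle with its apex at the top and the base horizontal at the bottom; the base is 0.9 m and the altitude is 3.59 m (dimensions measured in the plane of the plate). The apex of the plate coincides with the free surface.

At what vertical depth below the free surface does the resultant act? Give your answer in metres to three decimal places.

h_p = 1.206 m

γ = ρg = 1025 × 9.81 / 1000 = 10.05525 kN/m³.
The plate makes 63.4° with the vertical, i.e. θ = 90° − 63.4° = 26.6° to the horizontal. Measuring y along the incline from the free-surface line, vertical depth h = y·sinθ with sinθ = 0.447759.
With the apex up, the centroid sits 2h/3 = 2 × 3.59/3 = 2.39333 m below the apex, so y_c = 2.39333 m and h_c = 2.39333 × 0.447759 = 1.07164 m.
A = ½ × 0.9 × 3.59 = 1.6155 m².
Resultant F = γ·h_c·A = 10.05525 × 1.07164 × 1.6155 = 17.408 kN.
I_c = b·h³/36 = 0.9 × 3.59³/36 = 1.15671 m⁴.
Centre of pressure: y_p = y_c + I_c/(y_c·A) = 2.39333 + 1.15671/(2.39333 × 1.6155) = 2.39333 + 0.299168 = 2.6925 m along the plane.
Vertically, h_p = y_p·sinθ = 2.6925 × 0.447759 = 1.20559 m.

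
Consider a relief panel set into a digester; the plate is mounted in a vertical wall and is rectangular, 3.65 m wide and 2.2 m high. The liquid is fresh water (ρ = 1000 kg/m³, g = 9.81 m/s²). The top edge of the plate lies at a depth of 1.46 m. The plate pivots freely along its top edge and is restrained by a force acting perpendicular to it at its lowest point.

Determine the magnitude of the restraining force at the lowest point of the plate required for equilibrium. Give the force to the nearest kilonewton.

P ≈ 115 kN

γ = ρg = 1000 × 9.81 = 9810 N/m³ = 9.81 kN/m³.
The centroid lies 2.2/2 = 1.1 m below the top edge, so the centroid depth is h_c = 1.46 + 1.1 = 2.56 m.
A = 3.65 × 2.2 = 8.03 m².
Resultant F = γ·h_c·A = 9.81 × 2.56 × 8.03 = 201.662 kN.
I_c = b·h³/12 = 3.65 × 2.2³/12 = 3.23877 m⁴.
Centre of pressure: y_p = y_c + I_c/(y_c·A) = 2.56 + 3.23877/(2.56 × 8.03) = 2.56 + 0.157552 = 2.71755 m along the plane.
The resultant acts 1.1 + 0.157552 = 1.25755 m (along the plate) below the hinge at the top edge, so the moment about the hinge is M = F × 1.25755 = 201.662 × 1.25755 = 253.6 kN·m.
A normal force at the bottom, 2.2 m from the hinge, must supply this moment: P = 253.6/2.2 = 115.273 kN.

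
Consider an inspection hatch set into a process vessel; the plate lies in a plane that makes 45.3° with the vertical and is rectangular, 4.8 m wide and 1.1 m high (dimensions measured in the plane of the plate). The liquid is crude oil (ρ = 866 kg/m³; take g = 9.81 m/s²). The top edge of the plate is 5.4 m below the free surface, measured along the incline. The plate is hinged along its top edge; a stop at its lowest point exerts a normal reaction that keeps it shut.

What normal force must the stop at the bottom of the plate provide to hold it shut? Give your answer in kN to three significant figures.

γ = ρg = 866 × 9.81 / 1000 = 8.49546 kN/m³.
The plate makes 45.3° with the vertical, i.e. θ = 90° − 45.3° = 44.7° to the horizontal. Measuring y along the incline from the free-surface line, vertical depth h = y·sinθ with sinθ = 0.703395.
The centroid lies 1.1/2 = 0.55 m below the top edge, so y_c = 5.4 + 0.55 = 5.95 m and h_c = 5.95 × 0.703395 = 4.1852 m.
A = 4.8 × 1.1 = 5.28 m².
Resultant F = γ·h_c·A = 8.49546 × 4.1852 × 5.28 = 187.731 kN.
I_c = b·h³/12 = 4.8 × 1.1³/12 = 0.5324 m⁴.
Centre of pressure: y_p = y_c + I_c/(y_c·A) = 5.95 + 0.5324/(5.95 × 5.28) = 5.95 + 0.0169468 = 5.96695 m along the plane.
The resultant acts 0.55 + 0.0169468 = 0.566947 m (along the plate) below the hinge at the top edge, so the moment about the hinge is M = F × 0.566947 = 187.731 × 0.566947 = 106.434 kN·m.
A normal force at the bottom, 1.1 m from the hinge, must supply this moment: P = 106.434/1.1 = 96.7582 kN.

P ≈ 96.8 kN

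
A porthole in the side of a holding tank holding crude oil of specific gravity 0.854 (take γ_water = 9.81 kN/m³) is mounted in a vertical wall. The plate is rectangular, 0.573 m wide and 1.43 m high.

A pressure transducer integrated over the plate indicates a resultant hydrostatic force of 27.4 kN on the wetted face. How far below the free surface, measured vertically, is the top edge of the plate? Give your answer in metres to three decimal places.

γ = 0.854 × 9.81 = 8.37774 kN/m³.
A = 0.573 × 1.43 = 0.81939 m².
From F = γ·h_c·A, the centroid depth is h_c = 27.4/(8.37774 × 0.81939) = 3.99147 m.
The centroid lies 1.43/2 = 0.715 m below the top edge, so the top edge sits at h_top = 3.99147 − 0.715 = 3.27647 m below the surface.

d_top ≈ 3.276 m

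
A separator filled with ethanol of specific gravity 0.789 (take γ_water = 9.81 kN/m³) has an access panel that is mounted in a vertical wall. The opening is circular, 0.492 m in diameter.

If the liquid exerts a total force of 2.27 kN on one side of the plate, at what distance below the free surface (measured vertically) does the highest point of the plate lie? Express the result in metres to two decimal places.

γ = 0.789 × 9.81 = 7.74009 kN/m³.
A = π(0.246)² = 0.190117 m².
From F = γ·h_c·A, the centroid depth is h_c = 2.27/(7.74009 × 0.190117) = 1.54262 m.
The centroid is at the centre, 0.246 m below the top of the plate, so the highest point sits at h_top = 1.54262 − 0.246 = 1.29662 m below the surface.

d_top ≈ 1.30 m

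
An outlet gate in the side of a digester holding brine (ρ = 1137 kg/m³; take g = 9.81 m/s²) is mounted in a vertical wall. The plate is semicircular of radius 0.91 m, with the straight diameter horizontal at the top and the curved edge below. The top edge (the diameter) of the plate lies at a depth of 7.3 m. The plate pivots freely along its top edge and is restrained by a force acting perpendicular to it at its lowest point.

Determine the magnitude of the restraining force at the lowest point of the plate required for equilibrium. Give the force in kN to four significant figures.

γ = ρg = 1137 × 9.81 / 1000 = 11.15397 kN/m³.
The centroid of a semicircle lies 4r/(3π) = 0.386216 m from the diameter, here below the top edge, so the centroid depth is h_c = 7.3 + 0.386216 = 7.68622 m.
A = πr²/2 = π × 0.91²/2 = 1.30078 m².
Resultant F = γ·h_c·A = 11.15397 × 7.68622 × 1.30078 = 111.518 kN.
I_c = (π/8 − 8/(9π))·r⁴ = 0.109757 × 0.91⁴ = 0.0752658 m⁴.
Centre of pressure: y_p = y_c + I_c/(y_c·A) = 7.68622 + 0.0752658/(7.68622 × 1.30078) = 7.68622 + 0.00752802 = 7.69375 m along the plane.
The resultant acts 0.386216 + 0.00752802 = 0.393744 m (along the plate) below the hinge at the top edge, so the moment about the hinge is M = F × 0.393744 = 111.518 × 0.393744 = 43.9095 kN·m.
A normal force at the bottom, 0.91 m from the hinge, must supply this moment: P = 43.9095/0.91 = 48.2522 kN.

P ≈ 48.25 kN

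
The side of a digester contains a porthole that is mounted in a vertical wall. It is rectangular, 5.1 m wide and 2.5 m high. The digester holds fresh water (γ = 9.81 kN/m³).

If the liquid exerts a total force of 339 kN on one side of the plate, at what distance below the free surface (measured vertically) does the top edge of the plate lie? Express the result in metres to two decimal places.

d_top ≈ 1.46 m

γ = 9.81 kN/m³.
A = 5.1 × 2.5 = 12.75 m².
From F = γ·h_c·A, the centroid depth is h_c = 339/(9.81 × 12.75) = 2.71032 m.
The centroid lies 2.5/2 = 1.25 m below the top edge, so the top edge sits at h_top = 2.71032 − 1.25 = 1.46032 m below the surface.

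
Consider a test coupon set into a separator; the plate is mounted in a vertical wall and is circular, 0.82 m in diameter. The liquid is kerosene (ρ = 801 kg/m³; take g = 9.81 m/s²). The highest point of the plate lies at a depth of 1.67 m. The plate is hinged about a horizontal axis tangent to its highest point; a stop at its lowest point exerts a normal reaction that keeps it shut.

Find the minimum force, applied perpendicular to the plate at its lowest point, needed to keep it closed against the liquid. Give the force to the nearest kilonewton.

γ = ρg = 801 × 9.81 / 1000 = 7.85781 kN/m³.
The centroid is at the centre, 0.41 m below the top of the plate, so the centroid depth is h_c = 1.67 + 0.41 = 2.08 m.
A = π(0.41)² = 0.528102 m².
Resultant F = γ·h_c·A = 7.85781 × 2.08 × 0.528102 = 8.63143 kN.
I_c = πr⁴/4 = π × 0.41⁴/4 = 0.0221935 m⁴.
Centre of pressure: y_p = y_c + I_c/(y_c·A) = 2.08 + 0.0221935/(2.08 × 0.528102) = 2.08 + 0.0202043 = 2.1002 m along the plane.
The resultant acts 0.41 + 0.0202043 = 0.430204 m (along the plate) below the hinge at the top edge, so the moment about the hinge is M = F × 0.430204 = 8.63143 × 0.430204 = 3.71328 kN·m.
A normal force at the bottom, 0.82 m from the hinge, must supply this moment: P = 3.71328/0.82 = 4.52839 kN.

P ≈ 5 kN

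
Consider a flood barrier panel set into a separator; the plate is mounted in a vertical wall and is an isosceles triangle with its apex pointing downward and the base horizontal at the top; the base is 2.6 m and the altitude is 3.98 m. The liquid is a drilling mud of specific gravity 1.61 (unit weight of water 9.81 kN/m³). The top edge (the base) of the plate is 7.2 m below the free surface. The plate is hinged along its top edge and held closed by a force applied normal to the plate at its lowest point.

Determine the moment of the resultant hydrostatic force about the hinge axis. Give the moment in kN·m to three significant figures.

M ≈ 996 kN·m

γ = 1.61 × 9.81 = 15.7941 kN/m³.
With the apex down, the centroid sits h/3 = 3.98/3 = 1.32667 m below the base (the top edge), so the centroid depth is h_c = 7.2 + 1.32667 = 8.52667 m.
A = ½ × 2.6 × 3.98 = 5.174 m².
Resultant F = γ·h_c·A = 15.7941 × 8.52667 × 5.174 = 696.788 kN.
I_c = b·h³/36 = 2.6 × 3.98³/36 = 4.55323 m⁴.
Centre of pressure: y_p = y_c + I_c/(y_c·A) = 8.52667 + 4.55323/(8.52667 × 5.174) = 8.52667 + 0.103208 = 8.62988 m along the plane.
The resultant acts 1.32667 + 0.103208 = 1.42988 m (along the plate) below the hinge at the top edge, so the moment about the hinge is M = F × 1.42988 = 696.788 × 1.42988 = 996.323 kN·m.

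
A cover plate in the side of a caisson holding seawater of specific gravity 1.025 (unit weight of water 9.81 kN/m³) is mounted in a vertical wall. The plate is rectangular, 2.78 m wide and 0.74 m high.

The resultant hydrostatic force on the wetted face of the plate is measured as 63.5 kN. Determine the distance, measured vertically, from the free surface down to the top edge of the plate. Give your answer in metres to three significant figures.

d_top ≈ 2.70 m

γ = 1.025 × 9.81 = 10.05525 kN/m³.
A = 2.78 × 0.74 = 2.0572 m².
From F = γ·h_c·A, the centroid depth is h_c = 63.5/(10.05525 × 2.0572) = 3.06976 m.
The centroid lies 0.74/2 = 0.37 m below the top edge, so the top edge sits at h_top = 3.06976 − 0.37 = 2.69976 m below the surface.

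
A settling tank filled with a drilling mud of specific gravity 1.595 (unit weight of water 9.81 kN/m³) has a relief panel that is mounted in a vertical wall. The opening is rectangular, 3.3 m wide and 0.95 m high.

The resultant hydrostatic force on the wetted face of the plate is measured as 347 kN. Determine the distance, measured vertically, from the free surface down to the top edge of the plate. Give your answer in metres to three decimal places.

d_top ≈ 6.599 m

γ = 1.595 × 9.81 = 15.64695 kN/m³.
A = 3.3 × 0.95 = 3.135 m².
From F = γ·h_c·A, the centroid depth is h_c = 347/(15.64695 × 3.135) = 7.07395 m.
The centroid lies 0.95/2 = 0.475 m below the top edge, so the top edge sits at h_top = 7.07395 − 0.475 = 6.59895 m below the surface.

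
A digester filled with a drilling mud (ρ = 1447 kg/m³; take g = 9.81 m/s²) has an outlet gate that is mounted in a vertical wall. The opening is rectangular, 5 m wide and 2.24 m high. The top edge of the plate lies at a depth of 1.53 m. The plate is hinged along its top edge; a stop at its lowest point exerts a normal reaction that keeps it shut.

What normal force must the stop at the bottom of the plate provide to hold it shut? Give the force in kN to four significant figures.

γ = ρg = 1447 × 9.81 / 1000 = 14.19507 kN/m³.
The centroid lies 2.24/2 = 1.12 m below the top edge, so the centroid depth is h_c = 1.53 + 1.12 = 2.65 m.
A = 5 × 2.24 = 11.2 m².
Resultant F = γ·h_c·A = 14.19507 × 2.65 × 11.2 = 421.31 kN.
I_c = b·h³/12 = 5 × 2.24³/12 = 4.68309 m⁴.
Centre of pressure: y_p = y_c + I_c/(y_c·A) = 2.65 + 4.68309/(2.65 × 11.2) = 2.65 + 0.157786 = 2.80779 m along the plane.
The resultant acts 1.12 + 0.157786 = 1.27779 m (along the plate) below the hinge at the top edge, so the moment about the hinge is M = F × 1.27779 = 421.31 × 1.27779 = 538.346 kN·m.
A normal force at the bottom, 2.24 m from the hinge, must supply this moment: P = 538.346/2.24 = 240.333 kN.

P ≈ 240.3 kN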